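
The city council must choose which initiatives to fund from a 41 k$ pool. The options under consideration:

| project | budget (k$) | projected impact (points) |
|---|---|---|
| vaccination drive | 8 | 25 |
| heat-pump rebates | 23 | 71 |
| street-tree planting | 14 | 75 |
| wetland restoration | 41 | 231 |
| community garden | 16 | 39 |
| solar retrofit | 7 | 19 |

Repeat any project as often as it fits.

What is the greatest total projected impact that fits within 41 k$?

231

Taking wetland restoration: 41 k$ used, 231 in projected impact.
Nothing else within 41 k$ beats 231.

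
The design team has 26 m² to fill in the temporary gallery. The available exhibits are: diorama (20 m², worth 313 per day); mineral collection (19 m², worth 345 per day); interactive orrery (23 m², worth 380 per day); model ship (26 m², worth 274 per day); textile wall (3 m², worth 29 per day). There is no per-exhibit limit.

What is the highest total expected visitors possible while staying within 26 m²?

Density check — mineral collection 18.16, interactive orrery 16.52, diorama 15.65, model ship 10.54 are the best per m².
Taking the top-ratio exhibits first gives mineral collection + 2×textile wall for 403 (25 m²).
Replace mineral collection and textile wall with interactive orrery: the trade gains 6 net, giving 409 at 26 m².
Nothing else within 26 m² beats 409.

409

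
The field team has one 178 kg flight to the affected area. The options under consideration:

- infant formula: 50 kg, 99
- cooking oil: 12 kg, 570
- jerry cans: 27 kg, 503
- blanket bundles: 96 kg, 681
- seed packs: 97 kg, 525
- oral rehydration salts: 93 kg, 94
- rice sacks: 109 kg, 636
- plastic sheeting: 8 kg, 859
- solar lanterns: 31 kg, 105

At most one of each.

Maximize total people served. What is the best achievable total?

2718

The ratio ordering already packs tightly: cooking oil + jerry cans + blanket bundles + plastic sheeting + solar lanterns, 174 kg, 2718.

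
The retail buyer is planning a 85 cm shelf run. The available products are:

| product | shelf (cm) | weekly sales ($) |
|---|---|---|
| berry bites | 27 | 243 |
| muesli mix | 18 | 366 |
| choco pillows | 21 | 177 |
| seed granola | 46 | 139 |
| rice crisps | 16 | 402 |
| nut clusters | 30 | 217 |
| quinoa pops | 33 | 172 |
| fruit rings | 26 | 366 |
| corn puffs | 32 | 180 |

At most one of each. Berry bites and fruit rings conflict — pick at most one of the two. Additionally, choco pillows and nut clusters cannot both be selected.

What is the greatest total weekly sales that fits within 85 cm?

1311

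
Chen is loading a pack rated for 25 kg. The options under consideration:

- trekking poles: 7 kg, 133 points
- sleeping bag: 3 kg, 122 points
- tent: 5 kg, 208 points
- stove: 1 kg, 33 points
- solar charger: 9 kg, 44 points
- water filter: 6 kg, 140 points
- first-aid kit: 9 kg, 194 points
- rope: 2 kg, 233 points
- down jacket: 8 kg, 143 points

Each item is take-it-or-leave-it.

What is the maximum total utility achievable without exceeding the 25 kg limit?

Taking the top-ratio items first gives trekking poles + sleeping bag + tent + stove + water filter + rope for 869 (24 kg).
The 8 kg tied up in trekking poles and stove is better spent on first-aid kit — total rises to 897 (25 kg).
The closest alternative, sleeping bag + tent + stove + water filter + rope + down jacket, reaches only 879.

897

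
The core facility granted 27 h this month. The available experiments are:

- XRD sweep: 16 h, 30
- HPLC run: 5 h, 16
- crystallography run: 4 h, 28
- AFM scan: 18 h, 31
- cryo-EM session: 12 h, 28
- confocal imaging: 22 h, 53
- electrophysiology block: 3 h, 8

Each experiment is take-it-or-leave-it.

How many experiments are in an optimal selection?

2

Best achievable expected citations is 81.
One optimal bundle: crystallography run + confocal imaging (26 h).
Any selection reaching 81 contains exactly 2 experiments.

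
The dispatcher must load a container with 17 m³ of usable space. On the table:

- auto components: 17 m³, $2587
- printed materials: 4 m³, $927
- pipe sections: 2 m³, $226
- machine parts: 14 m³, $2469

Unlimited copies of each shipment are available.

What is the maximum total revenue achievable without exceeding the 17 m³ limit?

3708

The ratio ordering already packs tightly: 4×printed materials, 16 m³, 3708.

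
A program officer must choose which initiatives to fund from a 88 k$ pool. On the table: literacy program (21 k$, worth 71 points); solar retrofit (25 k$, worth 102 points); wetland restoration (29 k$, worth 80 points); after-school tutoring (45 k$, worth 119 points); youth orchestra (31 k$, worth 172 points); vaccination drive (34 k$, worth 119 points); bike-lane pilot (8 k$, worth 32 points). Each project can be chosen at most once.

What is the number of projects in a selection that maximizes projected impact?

The maximum projected impact within 88 k$ is 377.
One optimal bundle: literacy program + solar retrofit + youth orchestra + bike-lane pilot (85 k$).
Every optimal selection uses 4 projects.

4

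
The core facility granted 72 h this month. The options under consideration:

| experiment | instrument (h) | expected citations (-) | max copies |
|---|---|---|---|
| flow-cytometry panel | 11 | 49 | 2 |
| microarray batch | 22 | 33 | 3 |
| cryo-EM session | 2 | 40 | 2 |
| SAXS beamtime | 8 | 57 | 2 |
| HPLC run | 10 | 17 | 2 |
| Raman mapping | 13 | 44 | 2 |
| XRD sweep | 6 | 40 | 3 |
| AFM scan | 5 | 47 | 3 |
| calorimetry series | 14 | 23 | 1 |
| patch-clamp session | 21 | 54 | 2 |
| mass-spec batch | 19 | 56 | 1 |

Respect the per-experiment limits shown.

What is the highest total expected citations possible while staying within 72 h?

513

By expected citations per h: cryo-EM session 20.00, AFM scan 9.40, SAXS beamtime 7.12 lead.
Greedy by ratio would take flow-cytometry panel + 2×cryo-EM session + 2×SAXS beamtime + 3×XRD sweep + 3×AFM scan: 64 h used, total 504.
Replace XRD sweep with flow-cytometry panel: the trade gains 9 net, giving 513 at 69 h.
The spare 3 h is too small for any remaining experiment, and no exchange beats 513.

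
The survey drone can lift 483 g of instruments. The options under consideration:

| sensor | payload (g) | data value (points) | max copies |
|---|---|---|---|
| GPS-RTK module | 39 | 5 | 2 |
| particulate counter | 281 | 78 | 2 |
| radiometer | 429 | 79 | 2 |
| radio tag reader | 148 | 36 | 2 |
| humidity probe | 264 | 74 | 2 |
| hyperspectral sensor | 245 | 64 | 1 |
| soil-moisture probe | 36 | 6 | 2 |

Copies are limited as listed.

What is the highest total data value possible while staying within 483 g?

Ranking by ratio (data value/g): humidity probe 0.28, particulate counter 0.28, hyperspectral sensor 0.26.
Filling by ratio: radio tag reader + humidity probe + soil-moisture probe for 116, with 35 g left unused.
Dropping humidity probe frees 264 g; slotting in particulate counter (281 g) lifts the total to 120 at 465 g.
The spare 18 g is too small for any remaining sensor, and no exchange beats 120.

120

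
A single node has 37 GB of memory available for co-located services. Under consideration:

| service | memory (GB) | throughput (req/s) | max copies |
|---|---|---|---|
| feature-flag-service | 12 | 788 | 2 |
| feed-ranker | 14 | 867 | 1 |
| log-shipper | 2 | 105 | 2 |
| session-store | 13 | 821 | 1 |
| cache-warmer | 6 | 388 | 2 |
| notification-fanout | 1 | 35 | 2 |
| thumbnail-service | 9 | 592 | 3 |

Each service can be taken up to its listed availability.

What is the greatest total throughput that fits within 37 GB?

2397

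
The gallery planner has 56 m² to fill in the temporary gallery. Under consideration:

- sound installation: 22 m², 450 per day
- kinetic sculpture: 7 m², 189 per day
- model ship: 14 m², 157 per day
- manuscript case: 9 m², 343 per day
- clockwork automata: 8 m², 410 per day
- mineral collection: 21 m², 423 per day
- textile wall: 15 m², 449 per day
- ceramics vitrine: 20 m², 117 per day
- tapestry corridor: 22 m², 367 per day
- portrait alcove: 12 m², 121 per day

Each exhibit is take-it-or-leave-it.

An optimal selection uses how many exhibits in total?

4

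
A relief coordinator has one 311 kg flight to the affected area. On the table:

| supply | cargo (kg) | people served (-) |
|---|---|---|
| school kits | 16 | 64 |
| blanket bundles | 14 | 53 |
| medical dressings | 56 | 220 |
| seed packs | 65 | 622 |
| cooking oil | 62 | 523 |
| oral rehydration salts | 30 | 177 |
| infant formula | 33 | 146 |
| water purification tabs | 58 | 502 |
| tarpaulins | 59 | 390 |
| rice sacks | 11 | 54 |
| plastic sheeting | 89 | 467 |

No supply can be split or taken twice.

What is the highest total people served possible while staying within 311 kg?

A density-first pass picks school kits + seed packs + cooking oil + oral rehydration salts + water purification tabs + tarpaulins + rice sacks — 2332 at 301 kg.
The 27 kg tied up in school kits and rice sacks is better spent on infant formula — total rises to 2360 (307 kg).
Nothing else within 311 kg beats 2360.

2360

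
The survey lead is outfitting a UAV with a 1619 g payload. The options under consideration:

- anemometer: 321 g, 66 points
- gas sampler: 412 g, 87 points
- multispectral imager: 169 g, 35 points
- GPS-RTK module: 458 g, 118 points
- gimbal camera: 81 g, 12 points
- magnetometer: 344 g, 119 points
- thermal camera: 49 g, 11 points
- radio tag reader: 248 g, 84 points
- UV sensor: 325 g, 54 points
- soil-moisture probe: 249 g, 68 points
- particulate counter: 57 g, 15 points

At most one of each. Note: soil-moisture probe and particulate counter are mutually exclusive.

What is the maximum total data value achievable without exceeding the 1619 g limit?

Best packing: multispectral imager + GPS-RTK module + gimbal camera + magnetometer + thermal camera + radio tag reader + soil-moisture probe — 1598 g, 447 total.

447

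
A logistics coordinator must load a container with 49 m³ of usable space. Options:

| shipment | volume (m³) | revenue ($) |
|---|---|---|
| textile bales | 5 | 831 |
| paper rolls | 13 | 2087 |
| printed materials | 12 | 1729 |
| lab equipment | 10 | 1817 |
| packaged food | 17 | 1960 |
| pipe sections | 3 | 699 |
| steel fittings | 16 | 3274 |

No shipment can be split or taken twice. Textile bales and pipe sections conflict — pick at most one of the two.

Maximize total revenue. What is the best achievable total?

8020

Taking paper rolls + packaged food + pipe sections + steel fittings: 49 m³ used, 8020 in revenue.
Next best is textile bales + paper rolls + lab equipment + steel fittings at 8009 (44 m³) — short by 11.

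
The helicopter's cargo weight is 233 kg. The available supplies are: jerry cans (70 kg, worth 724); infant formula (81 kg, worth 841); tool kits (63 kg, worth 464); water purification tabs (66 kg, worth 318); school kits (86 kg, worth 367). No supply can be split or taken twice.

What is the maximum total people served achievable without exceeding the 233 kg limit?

2029

Jerry cans + infant formula + tool kits uses 214 of the 233 kg and totals 2029.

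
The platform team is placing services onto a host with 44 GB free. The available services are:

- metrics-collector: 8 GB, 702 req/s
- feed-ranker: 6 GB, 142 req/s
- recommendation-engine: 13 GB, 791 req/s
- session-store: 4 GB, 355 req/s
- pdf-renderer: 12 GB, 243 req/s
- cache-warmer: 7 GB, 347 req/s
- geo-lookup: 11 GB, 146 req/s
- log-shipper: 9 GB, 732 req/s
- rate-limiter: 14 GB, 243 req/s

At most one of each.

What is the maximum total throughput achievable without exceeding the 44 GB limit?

2927

Taking metrics-collector + recommendation-engine + session-store + cache-warmer + log-shipper: 41 GB used, 2927 in throughput.
Runner-up metrics-collector + feed-ranker + recommendation-engine + session-store + log-shipper tops out at 2722.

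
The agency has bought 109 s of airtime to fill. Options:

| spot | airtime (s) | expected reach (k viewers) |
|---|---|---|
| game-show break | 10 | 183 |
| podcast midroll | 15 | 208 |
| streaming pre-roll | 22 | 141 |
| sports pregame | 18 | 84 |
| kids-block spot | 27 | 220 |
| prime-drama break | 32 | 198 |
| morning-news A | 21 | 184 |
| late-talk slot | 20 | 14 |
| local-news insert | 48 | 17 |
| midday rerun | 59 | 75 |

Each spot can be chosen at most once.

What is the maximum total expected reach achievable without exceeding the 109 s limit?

993

Greedy by ratio would take game-show break + podcast midroll + streaming pre-roll + kids-block spot + morning-news A: 95 s used, total 936.
Replace streaming pre-roll with prime-drama break: the trade gains 57 net, giving 993 at 105 s.
That's the maximum — no swap from here does better than 993.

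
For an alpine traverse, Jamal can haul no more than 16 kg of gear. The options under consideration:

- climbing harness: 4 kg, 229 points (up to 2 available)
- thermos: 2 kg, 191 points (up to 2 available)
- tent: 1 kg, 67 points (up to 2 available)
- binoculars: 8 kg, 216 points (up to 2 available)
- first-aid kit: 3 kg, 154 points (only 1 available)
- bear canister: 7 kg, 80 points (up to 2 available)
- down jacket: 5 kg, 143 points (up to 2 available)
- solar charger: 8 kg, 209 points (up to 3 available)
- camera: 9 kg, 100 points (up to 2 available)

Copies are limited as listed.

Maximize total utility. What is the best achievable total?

1061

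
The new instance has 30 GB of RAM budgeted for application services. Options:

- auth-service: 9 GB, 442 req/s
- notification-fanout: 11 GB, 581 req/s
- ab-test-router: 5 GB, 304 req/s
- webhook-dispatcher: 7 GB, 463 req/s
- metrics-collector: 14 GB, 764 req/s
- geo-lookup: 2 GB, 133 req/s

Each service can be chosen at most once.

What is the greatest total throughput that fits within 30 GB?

1669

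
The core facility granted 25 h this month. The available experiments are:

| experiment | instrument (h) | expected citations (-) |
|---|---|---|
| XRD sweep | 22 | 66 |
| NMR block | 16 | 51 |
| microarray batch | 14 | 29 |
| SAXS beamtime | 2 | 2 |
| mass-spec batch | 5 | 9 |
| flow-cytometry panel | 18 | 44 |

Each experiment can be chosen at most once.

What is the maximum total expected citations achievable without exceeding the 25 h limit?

68

The ratio heuristic lands on NMR block + SAXS beamtime + mass-spec batch (62) but leaves 2 h idle.
Dropping NMR block and mass-spec batch frees 21 h; slotting in XRD sweep (22 h) lifts the total to 68 at 24 h.
Next best is XRD sweep at 66 (22 h) — short by 2.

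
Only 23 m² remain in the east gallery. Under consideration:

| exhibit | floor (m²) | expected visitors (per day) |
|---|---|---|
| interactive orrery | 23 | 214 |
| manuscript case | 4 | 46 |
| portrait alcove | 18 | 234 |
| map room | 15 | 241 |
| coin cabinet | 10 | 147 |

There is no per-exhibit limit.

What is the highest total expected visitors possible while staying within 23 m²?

333

The ratio ordering already packs tightly: 2×manuscript case + map room, 23 m², 333.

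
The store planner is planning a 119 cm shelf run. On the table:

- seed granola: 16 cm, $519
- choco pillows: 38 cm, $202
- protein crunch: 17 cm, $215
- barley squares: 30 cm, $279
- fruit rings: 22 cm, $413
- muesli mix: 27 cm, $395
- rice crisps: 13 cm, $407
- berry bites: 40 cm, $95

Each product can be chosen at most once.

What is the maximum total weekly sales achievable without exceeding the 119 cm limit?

2013

Taking the top-ratio products first gives seed granola + protein crunch + fruit rings + muesli mix + rice crisps for 1949 (95 cm).
The 17 cm tied up in protein crunch is better spent on barley squares — total rises to 2013 (108 cm).
Every other selection either busts 119 cm or fails to beat 2013.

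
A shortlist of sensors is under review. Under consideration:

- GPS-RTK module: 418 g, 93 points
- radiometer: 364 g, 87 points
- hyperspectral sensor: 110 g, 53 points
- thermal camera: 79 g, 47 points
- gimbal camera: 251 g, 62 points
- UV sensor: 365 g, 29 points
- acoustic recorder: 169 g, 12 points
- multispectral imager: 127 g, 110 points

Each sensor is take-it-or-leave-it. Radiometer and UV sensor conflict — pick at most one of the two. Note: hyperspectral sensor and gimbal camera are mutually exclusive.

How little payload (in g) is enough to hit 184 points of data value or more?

316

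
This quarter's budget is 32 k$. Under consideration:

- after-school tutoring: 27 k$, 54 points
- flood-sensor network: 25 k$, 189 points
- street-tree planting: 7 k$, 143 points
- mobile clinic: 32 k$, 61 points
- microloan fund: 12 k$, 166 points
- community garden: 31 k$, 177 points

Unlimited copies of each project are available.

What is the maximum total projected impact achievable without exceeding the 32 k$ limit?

572

4×street-tree planting uses 28 of the 32 k$ and totals 572.
Every other selection either busts 32 k$ or fails to beat 572.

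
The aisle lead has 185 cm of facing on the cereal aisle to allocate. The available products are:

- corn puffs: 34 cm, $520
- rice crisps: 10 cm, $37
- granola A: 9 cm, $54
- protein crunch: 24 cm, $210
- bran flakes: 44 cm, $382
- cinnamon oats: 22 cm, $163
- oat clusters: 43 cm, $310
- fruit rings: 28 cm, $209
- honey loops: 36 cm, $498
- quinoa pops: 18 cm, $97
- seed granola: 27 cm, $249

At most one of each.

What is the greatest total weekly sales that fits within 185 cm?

1959

Ranking by ratio (weekly sales/cm): corn puffs 15.29, honey loops 13.83, seed granola 9.22.
Taking the top-ratio products first gives corn puffs + rice crisps + granola A + protein crunch + bran flakes + honey loops + seed granola for 1950 (184 cm).
Dropping rice crisps and granola A and protein crunch frees 43 cm; slotting in oat clusters (43 cm) lifts the total to 1959 at 184 cm.
The closest alternative, corn puffs + protein crunch + bran flakes + honey loops + quinoa pops + seed granola, reaches only 1956.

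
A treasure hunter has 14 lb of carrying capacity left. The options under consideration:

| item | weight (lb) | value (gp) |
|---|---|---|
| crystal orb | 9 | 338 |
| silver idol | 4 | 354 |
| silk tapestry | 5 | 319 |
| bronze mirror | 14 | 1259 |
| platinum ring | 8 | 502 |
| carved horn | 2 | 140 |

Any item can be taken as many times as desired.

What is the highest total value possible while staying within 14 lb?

Best packing: bronze mirror — 14 lb, 1259 total.
No other feasible combination exceeds 1259.

1259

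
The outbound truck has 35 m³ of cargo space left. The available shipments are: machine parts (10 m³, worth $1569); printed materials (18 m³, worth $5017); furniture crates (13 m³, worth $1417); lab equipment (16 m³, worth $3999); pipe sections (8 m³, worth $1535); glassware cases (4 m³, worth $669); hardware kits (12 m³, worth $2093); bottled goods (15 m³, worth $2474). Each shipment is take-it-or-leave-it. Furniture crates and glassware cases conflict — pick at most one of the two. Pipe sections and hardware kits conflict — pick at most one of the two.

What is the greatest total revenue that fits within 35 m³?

9016

Taking printed materials + lab equipment: 34 m³ used, 9016 in revenue.
Next best is printed materials + glassware cases + hardware kits at 7779 (34 m³) — short by 1237.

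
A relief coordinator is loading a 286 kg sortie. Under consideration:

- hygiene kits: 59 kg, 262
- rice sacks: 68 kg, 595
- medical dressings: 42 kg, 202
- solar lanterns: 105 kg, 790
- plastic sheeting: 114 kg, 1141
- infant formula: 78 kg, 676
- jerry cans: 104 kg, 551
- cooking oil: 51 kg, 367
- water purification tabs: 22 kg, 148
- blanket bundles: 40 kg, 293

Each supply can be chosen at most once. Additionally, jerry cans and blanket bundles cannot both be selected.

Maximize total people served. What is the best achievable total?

2560

Ranking by ratio (people served/kg): plastic sheeting 10.01, rice sacks 8.75, infant formula 8.67.
Taking rice sacks + plastic sheeting + infant formula + water purification tabs: 282 kg used, 2560 in people served.
An exhaustive check of the 1024 subsets confirms 2560.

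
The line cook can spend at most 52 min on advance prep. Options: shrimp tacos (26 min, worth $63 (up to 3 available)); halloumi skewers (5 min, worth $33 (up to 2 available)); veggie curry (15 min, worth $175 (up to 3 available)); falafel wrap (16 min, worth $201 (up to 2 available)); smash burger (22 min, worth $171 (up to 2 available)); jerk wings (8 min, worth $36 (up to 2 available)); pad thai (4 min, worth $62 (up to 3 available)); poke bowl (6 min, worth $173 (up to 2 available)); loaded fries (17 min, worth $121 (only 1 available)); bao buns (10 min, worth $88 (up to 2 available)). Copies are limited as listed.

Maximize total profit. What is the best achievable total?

The ratio heuristic lands on falafel wrap + 3×pad thai + 2×poke bowl + bao buns (821) but leaves 2 min idle.
Replace pad thai and bao buns with falafel wrap: the trade gains 51 net, giving 872 at 52 min.

872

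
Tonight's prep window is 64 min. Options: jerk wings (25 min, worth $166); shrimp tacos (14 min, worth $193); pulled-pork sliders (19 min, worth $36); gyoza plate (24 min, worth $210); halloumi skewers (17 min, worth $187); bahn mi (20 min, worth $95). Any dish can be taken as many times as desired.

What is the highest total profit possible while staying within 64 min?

Taking 4×shrimp tacos: 56 min used, 772 in profit.
That's the maximum — no swap from here does better than 772.

772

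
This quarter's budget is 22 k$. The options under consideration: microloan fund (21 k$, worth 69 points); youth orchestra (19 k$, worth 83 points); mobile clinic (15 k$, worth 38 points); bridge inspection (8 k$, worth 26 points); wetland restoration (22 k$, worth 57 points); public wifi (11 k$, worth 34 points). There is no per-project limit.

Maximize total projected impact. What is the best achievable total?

83

Ranking by ratio (projected impact/k$): youth orchestra 4.37, microloan fund 3.29, bridge inspection 3.25, public wifi 3.09.
Best packing: youth orchestra — 19 k$, 83 total.
That's the maximum — no swap from here does better than 83.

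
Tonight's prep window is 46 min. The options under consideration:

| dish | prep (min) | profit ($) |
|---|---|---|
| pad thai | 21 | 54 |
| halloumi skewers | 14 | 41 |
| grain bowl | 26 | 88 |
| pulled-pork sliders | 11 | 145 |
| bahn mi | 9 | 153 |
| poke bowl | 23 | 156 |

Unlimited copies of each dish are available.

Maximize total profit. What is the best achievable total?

765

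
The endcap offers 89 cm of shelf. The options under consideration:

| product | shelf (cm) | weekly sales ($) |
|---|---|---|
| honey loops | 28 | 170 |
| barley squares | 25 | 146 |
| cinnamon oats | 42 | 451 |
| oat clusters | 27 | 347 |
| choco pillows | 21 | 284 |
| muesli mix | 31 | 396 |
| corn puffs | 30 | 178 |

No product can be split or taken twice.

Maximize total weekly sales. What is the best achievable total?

1027

By weekly sales per cm: choco pillows 13.52, oat clusters 12.85, muesli mix 12.77, cinnamon oats 10.74 lead.
Taking oat clusters + choco pillows + muesli mix: 79 cm used, 1027 in weekly sales.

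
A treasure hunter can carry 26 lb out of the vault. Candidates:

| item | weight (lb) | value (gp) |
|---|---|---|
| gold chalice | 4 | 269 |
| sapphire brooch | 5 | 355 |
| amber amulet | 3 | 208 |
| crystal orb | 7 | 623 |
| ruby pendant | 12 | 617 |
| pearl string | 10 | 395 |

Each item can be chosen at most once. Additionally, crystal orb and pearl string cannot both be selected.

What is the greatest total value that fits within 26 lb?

By value per lb: crystal orb 89.00, sapphire brooch 71.00, amber amulet 69.33 lead.
Taking the top-ratio items first gives gold chalice + sapphire brooch + amber amulet + crystal orb for 1455 (19 lb).
Replace sapphire brooch with ruby pendant: the trade gains 262 net, giving 1717 at 26 lb.

1717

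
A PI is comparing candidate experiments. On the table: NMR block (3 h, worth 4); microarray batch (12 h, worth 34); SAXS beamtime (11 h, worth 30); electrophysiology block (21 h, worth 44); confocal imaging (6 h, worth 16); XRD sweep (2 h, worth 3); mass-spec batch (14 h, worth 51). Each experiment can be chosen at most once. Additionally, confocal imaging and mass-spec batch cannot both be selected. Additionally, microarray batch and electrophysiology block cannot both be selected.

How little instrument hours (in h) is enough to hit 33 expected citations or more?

12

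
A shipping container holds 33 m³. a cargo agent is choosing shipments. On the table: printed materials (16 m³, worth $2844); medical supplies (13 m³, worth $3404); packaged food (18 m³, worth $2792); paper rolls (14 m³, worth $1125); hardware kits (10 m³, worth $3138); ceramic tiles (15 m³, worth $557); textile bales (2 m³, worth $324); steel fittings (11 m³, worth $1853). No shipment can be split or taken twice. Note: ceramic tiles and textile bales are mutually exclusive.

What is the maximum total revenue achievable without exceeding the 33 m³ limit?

6866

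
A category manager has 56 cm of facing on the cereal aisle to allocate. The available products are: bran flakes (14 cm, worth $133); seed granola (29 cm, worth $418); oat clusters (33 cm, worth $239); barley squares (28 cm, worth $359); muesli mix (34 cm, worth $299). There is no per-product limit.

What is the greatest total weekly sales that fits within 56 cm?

A density-first pass picks bran flakes + seed granola — 551 at 43 cm.
The 43 cm tied up in bran flakes and seed granola is better spent on 2×barley squares — total rises to 718 (56 cm).
No other feasible combination exceeds 718.

718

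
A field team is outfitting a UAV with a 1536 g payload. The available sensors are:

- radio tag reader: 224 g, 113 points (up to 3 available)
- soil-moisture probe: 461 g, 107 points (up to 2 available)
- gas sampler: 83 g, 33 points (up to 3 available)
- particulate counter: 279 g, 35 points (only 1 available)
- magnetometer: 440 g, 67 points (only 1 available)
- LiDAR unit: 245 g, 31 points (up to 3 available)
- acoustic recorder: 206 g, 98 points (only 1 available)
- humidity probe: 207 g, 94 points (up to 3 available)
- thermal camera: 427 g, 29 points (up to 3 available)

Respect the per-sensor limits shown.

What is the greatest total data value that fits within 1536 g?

719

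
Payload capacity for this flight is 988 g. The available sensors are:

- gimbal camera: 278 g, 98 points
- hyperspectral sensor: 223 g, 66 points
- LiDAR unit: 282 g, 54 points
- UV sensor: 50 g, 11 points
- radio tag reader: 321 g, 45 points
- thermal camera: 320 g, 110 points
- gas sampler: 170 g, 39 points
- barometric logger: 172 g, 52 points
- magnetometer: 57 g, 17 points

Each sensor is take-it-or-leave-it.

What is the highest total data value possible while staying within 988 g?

Density check — gimbal camera 0.35, thermal camera 0.34, barometric logger 0.30, magnetometer 0.30 are the best per g.
Taking the top-ratio sensors first gives gimbal camera + UV sensor + thermal camera + barometric logger + magnetometer for 288 (877 g).
Replace barometric logger with hyperspectral sensor: the trade gains 14 net, giving 302 at 928 g.
Next best is gimbal camera + thermal camera + gas sampler + barometric logger at 299 (940 g) — short by 3.

302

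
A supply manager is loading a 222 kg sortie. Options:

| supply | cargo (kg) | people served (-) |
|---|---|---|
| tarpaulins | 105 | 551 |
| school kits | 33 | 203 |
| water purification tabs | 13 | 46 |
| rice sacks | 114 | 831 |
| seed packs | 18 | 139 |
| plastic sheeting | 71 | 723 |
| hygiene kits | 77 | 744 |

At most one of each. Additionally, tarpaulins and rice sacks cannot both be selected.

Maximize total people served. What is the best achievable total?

By people served per kg: plastic sheeting 10.18, hygiene kits 9.66, seed packs 7.72, rice sacks 7.29 lead.
The ratio ordering already packs tightly: school kits + water purification tabs + seed packs + plastic sheeting + hygiene kits, 212 kg, 1855.
Next best is school kits + seed packs + plastic sheeting + hygiene kits at 1809 (199 kg) — short by 46.

1855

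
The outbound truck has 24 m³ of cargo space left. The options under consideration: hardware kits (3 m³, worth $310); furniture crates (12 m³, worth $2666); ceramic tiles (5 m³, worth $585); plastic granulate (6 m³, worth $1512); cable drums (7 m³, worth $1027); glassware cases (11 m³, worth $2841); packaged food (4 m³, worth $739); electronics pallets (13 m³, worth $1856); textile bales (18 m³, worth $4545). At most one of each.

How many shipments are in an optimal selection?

2

The maximum revenue within 24 m³ is 6057.
One optimal bundle: plastic granulate + textile bales (24 m³).
Any selection reaching 6057 contains exactly 2 shipments.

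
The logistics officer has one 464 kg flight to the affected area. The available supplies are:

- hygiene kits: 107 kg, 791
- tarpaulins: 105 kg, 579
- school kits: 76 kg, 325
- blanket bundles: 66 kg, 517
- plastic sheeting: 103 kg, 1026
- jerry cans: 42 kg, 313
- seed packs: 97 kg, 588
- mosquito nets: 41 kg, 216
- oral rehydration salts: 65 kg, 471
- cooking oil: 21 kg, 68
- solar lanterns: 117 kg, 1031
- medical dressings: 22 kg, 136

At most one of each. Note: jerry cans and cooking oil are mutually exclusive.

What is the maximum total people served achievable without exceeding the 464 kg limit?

3836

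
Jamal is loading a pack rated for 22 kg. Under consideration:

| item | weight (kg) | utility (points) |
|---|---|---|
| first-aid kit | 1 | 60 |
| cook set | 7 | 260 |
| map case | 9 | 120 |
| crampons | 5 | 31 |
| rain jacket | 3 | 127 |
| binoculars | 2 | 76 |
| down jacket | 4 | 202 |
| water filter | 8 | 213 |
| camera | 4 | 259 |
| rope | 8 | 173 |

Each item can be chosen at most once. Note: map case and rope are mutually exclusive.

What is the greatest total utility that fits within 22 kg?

Best packing: first-aid kit + cook set + rain jacket + binoculars + down jacket + camera — 21 kg, 984 total.
The spare 1 kg is too small for any remaining item, and no feasible exchange beats 984.

984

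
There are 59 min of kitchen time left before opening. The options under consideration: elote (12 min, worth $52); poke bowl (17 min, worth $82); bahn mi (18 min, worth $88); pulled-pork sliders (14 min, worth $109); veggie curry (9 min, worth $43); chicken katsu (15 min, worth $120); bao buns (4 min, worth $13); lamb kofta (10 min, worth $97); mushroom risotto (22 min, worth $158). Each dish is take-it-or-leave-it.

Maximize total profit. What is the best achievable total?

Greedy by ratio would take bahn mi + pulled-pork sliders + chicken katsu + lamb kofta: 57 min used, total 414.
Dropping bahn mi and pulled-pork sliders frees 32 min; slotting in elote + mushroom risotto (34 min) lifts the total to 427 at 59 min.
Runner-up pulled-pork sliders + veggie curry + bao buns + lamb kofta + mushroom risotto tops out at 420.

427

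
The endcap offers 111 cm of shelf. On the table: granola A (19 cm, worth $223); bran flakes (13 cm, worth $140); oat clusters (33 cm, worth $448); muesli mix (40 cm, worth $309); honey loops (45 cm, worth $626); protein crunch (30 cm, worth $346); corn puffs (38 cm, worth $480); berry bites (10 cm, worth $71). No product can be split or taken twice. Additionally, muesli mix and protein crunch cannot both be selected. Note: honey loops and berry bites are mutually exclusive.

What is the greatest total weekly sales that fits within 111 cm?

1437

Ranking by ratio (weekly sales/cm): honey loops 13.91, oat clusters 13.58, corn puffs 12.63.
Granola A + bran flakes + oat clusters + honey loops uses 110 of the 111 cm and totals 1437.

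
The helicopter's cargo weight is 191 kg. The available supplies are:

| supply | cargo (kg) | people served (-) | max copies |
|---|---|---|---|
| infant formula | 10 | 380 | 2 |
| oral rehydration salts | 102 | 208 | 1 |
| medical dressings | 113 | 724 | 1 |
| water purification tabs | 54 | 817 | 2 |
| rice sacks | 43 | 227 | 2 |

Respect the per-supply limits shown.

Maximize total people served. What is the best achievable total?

2621

The ratio ordering already packs tightly: 2×infant formula + 2×water purification tabs + rice sacks, 171 kg, 2621.
That's the maximum — no swap from here does better than 2621.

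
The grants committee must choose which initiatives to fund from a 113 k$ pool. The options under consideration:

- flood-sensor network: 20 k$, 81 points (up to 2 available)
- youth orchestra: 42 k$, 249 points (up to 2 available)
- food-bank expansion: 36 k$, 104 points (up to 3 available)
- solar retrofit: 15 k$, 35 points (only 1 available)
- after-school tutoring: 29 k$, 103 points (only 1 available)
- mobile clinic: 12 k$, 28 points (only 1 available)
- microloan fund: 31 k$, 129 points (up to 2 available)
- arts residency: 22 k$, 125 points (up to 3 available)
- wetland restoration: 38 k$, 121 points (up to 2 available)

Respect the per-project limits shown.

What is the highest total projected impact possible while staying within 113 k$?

624

By projected impact per k$: youth orchestra 5.93, arts residency 5.68, microloan fund 4.16, flood-sensor network 4.05 lead.
Filling by ratio: 2×youth orchestra + arts residency for 623, with 7 k$ left unused.
Replace youth orchestra with 2×arts residency: the trade gains 1 net, giving 624 at 108 k$.
Nothing else within 113 k$ beats 624.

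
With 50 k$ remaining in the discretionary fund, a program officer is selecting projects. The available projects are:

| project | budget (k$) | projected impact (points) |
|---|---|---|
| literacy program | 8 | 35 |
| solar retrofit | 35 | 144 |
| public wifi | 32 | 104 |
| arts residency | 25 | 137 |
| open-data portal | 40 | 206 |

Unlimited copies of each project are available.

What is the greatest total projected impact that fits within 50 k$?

274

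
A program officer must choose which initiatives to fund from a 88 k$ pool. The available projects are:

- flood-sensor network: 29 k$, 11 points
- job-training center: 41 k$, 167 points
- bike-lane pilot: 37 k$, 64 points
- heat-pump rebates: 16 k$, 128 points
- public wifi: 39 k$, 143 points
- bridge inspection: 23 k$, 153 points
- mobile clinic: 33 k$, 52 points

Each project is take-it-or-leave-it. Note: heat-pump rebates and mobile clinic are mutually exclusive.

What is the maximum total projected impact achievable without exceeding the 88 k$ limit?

448

Best packing: job-training center + heat-pump rebates + bridge inspection — 80 k$, 448 total.
That's the maximum — no feasible swap from here does better than 448.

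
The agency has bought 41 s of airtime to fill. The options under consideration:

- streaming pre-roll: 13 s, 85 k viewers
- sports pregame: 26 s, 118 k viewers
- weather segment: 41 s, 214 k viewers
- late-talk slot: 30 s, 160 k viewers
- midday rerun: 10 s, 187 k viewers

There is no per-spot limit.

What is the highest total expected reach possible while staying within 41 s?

4×midday rerun uses 40 of the 41 s and totals 748.
That's the maximum — no swap from here does better than 748.

748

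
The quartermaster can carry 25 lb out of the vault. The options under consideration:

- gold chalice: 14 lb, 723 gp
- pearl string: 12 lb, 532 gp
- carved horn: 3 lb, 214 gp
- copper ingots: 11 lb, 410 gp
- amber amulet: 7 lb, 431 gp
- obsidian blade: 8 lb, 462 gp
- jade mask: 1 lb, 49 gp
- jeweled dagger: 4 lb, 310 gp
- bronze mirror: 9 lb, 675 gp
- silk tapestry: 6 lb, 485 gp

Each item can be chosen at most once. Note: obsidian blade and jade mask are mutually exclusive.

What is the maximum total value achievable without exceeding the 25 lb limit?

1805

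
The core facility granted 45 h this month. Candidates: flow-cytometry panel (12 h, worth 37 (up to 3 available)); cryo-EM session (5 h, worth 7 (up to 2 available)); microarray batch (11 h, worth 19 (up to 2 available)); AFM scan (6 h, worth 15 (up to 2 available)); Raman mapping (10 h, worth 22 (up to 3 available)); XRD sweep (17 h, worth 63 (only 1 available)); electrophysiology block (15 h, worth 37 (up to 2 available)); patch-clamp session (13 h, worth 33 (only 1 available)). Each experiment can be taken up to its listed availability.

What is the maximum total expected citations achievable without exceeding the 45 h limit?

137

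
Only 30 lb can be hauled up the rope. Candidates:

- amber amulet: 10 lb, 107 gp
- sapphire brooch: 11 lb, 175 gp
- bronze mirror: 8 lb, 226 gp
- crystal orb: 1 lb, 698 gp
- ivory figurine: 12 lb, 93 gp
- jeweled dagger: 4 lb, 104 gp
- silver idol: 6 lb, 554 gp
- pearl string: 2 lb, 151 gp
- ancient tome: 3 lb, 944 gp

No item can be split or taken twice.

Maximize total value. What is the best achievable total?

2680

Filling by ratio: bronze mirror + crystal orb + jeweled dagger + silver idol + pearl string + ancient tome for 2677, with 6 lb left unused.
The 4 lb tied up in jeweled dagger is better spent on amber amulet — total rises to 2680 (30 lb).
Runner-up bronze mirror + crystal orb + jeweled dagger + silver idol + pearl string + ancient tome tops out at 2677.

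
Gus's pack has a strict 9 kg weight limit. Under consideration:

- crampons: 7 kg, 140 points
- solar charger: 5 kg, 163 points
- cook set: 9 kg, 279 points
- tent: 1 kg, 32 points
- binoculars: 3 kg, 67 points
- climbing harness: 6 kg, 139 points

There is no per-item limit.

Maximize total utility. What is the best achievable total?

The ratio ordering already packs tightly: solar charger + 4×tent, 9 kg, 291.
Nothing else within 9 kg beats 291.

291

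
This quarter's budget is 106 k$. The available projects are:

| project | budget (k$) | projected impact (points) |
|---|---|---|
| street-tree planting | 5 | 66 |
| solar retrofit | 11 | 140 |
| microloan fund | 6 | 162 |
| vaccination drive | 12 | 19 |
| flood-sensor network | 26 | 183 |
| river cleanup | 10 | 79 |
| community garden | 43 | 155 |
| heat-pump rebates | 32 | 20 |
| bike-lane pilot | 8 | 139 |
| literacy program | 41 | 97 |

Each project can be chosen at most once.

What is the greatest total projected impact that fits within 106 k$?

858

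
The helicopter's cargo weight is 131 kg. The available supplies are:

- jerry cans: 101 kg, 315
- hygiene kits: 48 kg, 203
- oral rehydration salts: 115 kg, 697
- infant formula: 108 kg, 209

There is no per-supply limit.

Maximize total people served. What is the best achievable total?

697

Taking oral rehydration salts: 115 kg used, 697 in people served.
The spare 16 kg is too small for any remaining supply, and no exchange beats 697.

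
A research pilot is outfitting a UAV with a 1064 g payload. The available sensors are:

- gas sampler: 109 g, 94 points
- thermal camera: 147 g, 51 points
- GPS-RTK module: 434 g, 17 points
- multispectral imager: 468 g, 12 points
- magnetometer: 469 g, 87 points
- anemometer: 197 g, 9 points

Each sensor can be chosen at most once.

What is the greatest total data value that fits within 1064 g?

Density check — gas sampler 0.86, thermal camera 0.35, magnetometer 0.19, anemometer 0.05 are the best per g.
Gas sampler + thermal camera + magnetometer + anemometer uses 922 of the 1064 g and totals 241.
An exhaustive check of the 64 subsets confirms 241.

241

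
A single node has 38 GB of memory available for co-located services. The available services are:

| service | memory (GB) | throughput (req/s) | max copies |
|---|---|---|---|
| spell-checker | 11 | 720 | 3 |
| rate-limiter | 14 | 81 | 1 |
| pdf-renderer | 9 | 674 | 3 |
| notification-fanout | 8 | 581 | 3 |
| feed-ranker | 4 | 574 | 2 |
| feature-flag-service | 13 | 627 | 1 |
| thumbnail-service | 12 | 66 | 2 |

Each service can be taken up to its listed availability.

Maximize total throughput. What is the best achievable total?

3216

By throughput per GB: feed-ranker 143.50, pdf-renderer 74.89, notification-fanout 72.62, spell-checker 65.45 lead.
Greedy by ratio would take 3×pdf-renderer + 2×feed-ranker: 35 GB used, total 3170.
The 9 GB tied up in pdf-renderer is better spent on spell-checker — total rises to 3216 (37 GB).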